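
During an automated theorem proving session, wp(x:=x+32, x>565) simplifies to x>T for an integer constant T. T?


Formula: wp(x:=E, P) = P[E/x] (substitute E for x in postcondition)
Step 1: Postcondition: x>565
Step 2: Substitute x+32 for x: x+32>565
Step 3: Solve for x: x > 565-32 = 533

533


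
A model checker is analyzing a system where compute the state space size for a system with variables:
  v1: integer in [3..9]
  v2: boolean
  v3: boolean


State space = product of domain sizes of all variables.
Domain sizes:
  v1 (integer in [3..9]): 7
  v2 (boolean): 2
  v3 (boolean): 2
Product = 7 * 2 * 2 = 28

28


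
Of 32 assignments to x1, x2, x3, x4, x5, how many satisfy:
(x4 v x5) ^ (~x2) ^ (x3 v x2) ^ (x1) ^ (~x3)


CNF with 5 clauses over 5 vars (32 assignments).
An assignment satisfies CNF iff every clause has >=1 true literal.
Check each row (bits = x1,x2,x3,x4,x5; clause T/F shown):
  row 0 [00000]: clauses=FTFFT -> 0
  row 1 [00001]: clauses=TTFFT -> 0
  row 2 [00010]: clauses=TTFFT -> 0
  row 3 [00011]: clauses=TTFFT -> 0
  row 4 [00100]: clauses=FTTFF -> 0
  row 5 [00101]: clauses=TTTFF -> 0
  row 6 [00110]: clauses=TTTFF -> 0
  row 7 [00111]: clauses=TTTFF -> 0
  row 8 [01000]: clauses=FFTFT -> 0
  row 9 [01001]: clauses=TFTFT -> 0
  row 10 [01010]: clauses=TFTFT -> 0
  row 11 [01011]: clauses=TFTFT -> 0
  row 12 [01100]: clauses=FFTFF -> 0
  row 13 [01101]: clauses=TFTFF -> 0
  row 14 [01110]: clauses=TFTFF -> 0
  row 15 [01111]: clauses=TFTFF -> 0
  row 16 [10000]: clauses=FTFTT -> 0
  row 17 [10001]: clauses=TTFTT -> 0
  row 18 [10010]: clauses=TTFTT -> 0
  row 19 [10011]: clauses=TTFTT -> 0
  row 20 [10100]: clauses=FTTTF -> 0
  row 21 [10101]: clauses=TTTTF -> 0
  row 22 [10110]: clauses=TTTTF -> 0
  row 23 [10111]: clauses=TTTTF -> 0
  row 24 [11000]: clauses=FFTTT -> 0
  row 25 [11001]: clauses=TFTTT -> 0
  row 26 [11010]: clauses=TFTTT -> 0
  row 27 [11011]: clauses=TFTTT -> 0
  row 28 [11100]: clauses=FFTTF -> 0
  row 29 [11101]: clauses=TFTTF -> 0
  row 30 [11110]: clauses=TFTTF -> 0
  row 31 [11111]: clauses=TFTTF -> 0
Full result column, 8 rows per line (x1,x2 fixed per line; x3,x4,x5 runs 000..111 left to right):
  rows 0-7 [x1,x2=00]: 00000000  (ones: 0)
  rows 8-15 [x1,x2=01]: 00000000  (ones: 0)
  rows 16-23 [x1,x2=10]: 00000000  (ones: 0)
  rows 24-31 [x1,x2=11]: 00000000  (ones: 0)
Satisfying assignments = 0+0+0+0 = 0

0


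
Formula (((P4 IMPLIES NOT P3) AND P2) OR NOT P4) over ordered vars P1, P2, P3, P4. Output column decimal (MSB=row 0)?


Formula: (((P4 IMPLIES NOT P3) AND P2) OR NOT P4) over P1, P2, P3, P4 (16 rows)
Evaluate each row (bits = P1,P2,P3,P4, MSB first):
  row 0 [0000]: (((0 IMPLIES NOT 0) AND 0) OR NOT 0) -> 1
  row 1 [0001]: (((1 IMPLIES NOT 0) AND 0) OR NOT 1) -> 0
  row 2 [0010]: (((0 IMPLIES NOT 1) AND 0) OR NOT 0) -> 1
  row 3 [0011]: (((1 IMPLIES NOT 1) AND 0) OR NOT 1) -> 0
  row 4 [0100]: (((0 IMPLIES NOT 0) AND 1) OR NOT 0) -> 1
  row 5 [0101]: (((1 IMPLIES NOT 0) AND 1) OR NOT 1) -> 1
  row 6 [0110]: (((0 IMPLIES NOT 1) AND 1) OR NOT 0) -> 1
  row 7 [0111]: (((1 IMPLIES NOT 1) AND 1) OR NOT 1) -> 0
  row 8 [1000]: (((0 IMPLIES NOT 0) AND 0) OR NOT 0) -> 1
  row 9 [1001]: (((1 IMPLIES NOT 0) AND 0) OR NOT 1) -> 0
  row 10 [1010]: (((0 IMPLIES NOT 1) AND 0) OR NOT 0) -> 1
  row 11 [1011]: (((1 IMPLIES NOT 1) AND 0) OR NOT 1) -> 0
  row 12 [1100]: (((0 IMPLIES NOT 0) AND 1) OR NOT 0) -> 1
  row 13 [1101]: (((1 IMPLIES NOT 0) AND 1) OR NOT 1) -> 1
  row 14 [1110]: (((0 IMPLIES NOT 1) AND 1) OR NOT 0) -> 1
  row 15 [1111]: (((1 IMPLIES NOT 1) AND 1) OR NOT 1) -> 0
Full result column, 4 rows per line (P1,P2 fixed per line; P3,P4 runs 00..11 left to right):
  rows 0-3 [P1,P2=00]: 1010  = hex A
  rows 4-7 [P1,P2=01]: 1110  = hex E
  rows 8-11 [P1,P2=10]: 1010  = hex A
  rows 12-15 [P1,P2=11]: 1110  = hex E
Output column (row 0 .. row 15) = 1010111010101110
Output column grouped in 4s = 1010 1110 1010 1110 = 0xAEAE
Convert to decimal digit by digit (value = value*16 + digit):
  A -> 10
  10*16 + 14 (E) = 174
  174*16 + 10 (A) = 2794
  2794*16 + 14 (E) = 44718
Decimal = 44718

44718


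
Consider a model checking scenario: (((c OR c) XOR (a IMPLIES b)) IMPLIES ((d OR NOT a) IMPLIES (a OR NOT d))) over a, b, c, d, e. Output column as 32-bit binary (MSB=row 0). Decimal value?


Formula: (((c OR c) XOR (a IMPLIES b)) IMPLIES ((d OR NOT a) IMPLIES (a OR NOT d))) over a, b, c, d, e (32 rows)
Evaluate each row (bits = a,b,c,d,e, MSB first):
  row 0 [00000]: (((0 OR 0) XOR (0 IMPLIES 0)) IMPLIES ((0 OR NOT 0) IMPLIES (0 OR NOT 0))) -> 1
  row 1 [00001]: (((0 OR 0) XOR (0 IMPLIES 0)) IMPLIES ((0 OR NOT 0) IMPLIES (0 OR NOT 0))) -> 1
  row 2 [00010]: (((0 OR 0) XOR (0 IMPLIES 0)) IMPLIES ((1 OR NOT 0) IMPLIES (0 OR NOT 1))) -> 0
  row 3 [00011]: (((0 OR 0) XOR (0 IMPLIES 0)) IMPLIES ((1 OR NOT 0) IMPLIES (0 OR NOT 1))) -> 0
  row 4 [00100]: (((1 OR 1) XOR (0 IMPLIES 0)) IMPLIES ((0 OR NOT 0) IMPLIES (0 OR NOT 0))) -> 1
  row 5 [00101]: (((1 OR 1) XOR (0 IMPLIES 0)) IMPLIES ((0 OR NOT 0) IMPLIES (0 OR NOT 0))) -> 1
  row 6 [00110]: (((1 OR 1) XOR (0 IMPLIES 0)) IMPLIES ((1 OR NOT 0) IMPLIES (0 OR NOT 1))) -> 1
  row 7 [00111]: (((1 OR 1) XOR (0 IMPLIES 0)) IMPLIES ((1 OR NOT 0) IMPLIES (0 OR NOT 1))) -> 1
  row 8 [01000]: (((0 OR 0) XOR (0 IMPLIES 1)) IMPLIES ((0 OR NOT 0) IMPLIES (0 OR NOT 0))) -> 1
  row 9 [01001]: (((0 OR 0) XOR (0 IMPLIES 1)) IMPLIES ((0 OR NOT 0) IMPLIES (0 OR NOT 0))) -> 1
  row 10 [01010]: (((0 OR 0) XOR (0 IMPLIES 1)) IMPLIES ((1 OR NOT 0) IMPLIES (0 OR NOT 1))) -> 0
  row 11 [01011]: (((0 OR 0) XOR (0 IMPLIES 1)) IMPLIES ((1 OR NOT 0) IMPLIES (0 OR NOT 1))) -> 0
  row 12 [01100]: (((1 OR 1) XOR (0 IMPLIES 1)) IMPLIES ((0 OR NOT 0) IMPLIES (0 OR NOT 0))) -> 1
  row 13 [01101]: (((1 OR 1) XOR (0 IMPLIES 1)) IMPLIES ((0 OR NOT 0) IMPLIES (0 OR NOT 0))) -> 1
  row 14 [01110]: (((1 OR 1) XOR (0 IMPLIES 1)) IMPLIES ((1 OR NOT 0) IMPLIES (0 OR NOT 1))) -> 1
  row 15 [01111]: (((1 OR 1) XOR (0 IMPLIES 1)) IMPLIES ((1 OR NOT 0) IMPLIES (0 OR NOT 1))) -> 1
  row 16 [10000]: (((0 OR 0) XOR (1 IMPLIES 0)) IMPLIES ((0 OR NOT 1) IMPLIES (1 OR NOT 0))) -> 1
  row 17 [10001]: (((0 OR 0) XOR (1 IMPLIES 0)) IMPLIES ((0 OR NOT 1) IMPLIES (1 OR NOT 0))) -> 1
  row 18 [10010]: (((0 OR 0) XOR (1 IMPLIES 0)) IMPLIES ((1 OR NOT 1) IMPLIES (1 OR NOT 1))) -> 1
  row 19 [10011]: (((0 OR 0) XOR (1 IMPLIES 0)) IMPLIES ((1 OR NOT 1) IMPLIES (1 OR NOT 1))) -> 1
  row 20 [10100]: (((1 OR 1) XOR (1 IMPLIES 0)) IMPLIES ((0 OR NOT 1) IMPLIES (1 OR NOT 0))) -> 1
  row 21 [10101]: (((1 OR 1) XOR (1 IMPLIES 0)) IMPLIES ((0 OR NOT 1) IMPLIES (1 OR NOT 0))) -> 1
  row 22 [10110]: (((1 OR 1) XOR (1 IMPLIES 0)) IMPLIES ((1 OR NOT 1) IMPLIES (1 OR NOT 1))) -> 1
  row 23 [10111]: (((1 OR 1) XOR (1 IMPLIES 0)) IMPLIES ((1 OR NOT 1) IMPLIES (1 OR NOT 1))) -> 1
  row 24 [11000]: (((0 OR 0) XOR (1 IMPLIES 1)) IMPLIES ((0 OR NOT 1) IMPLIES (1 OR NOT 0))) -> 1
  row 25 [11001]: (((0 OR 0) XOR (1 IMPLIES 1)) IMPLIES ((0 OR NOT 1) IMPLIES (1 OR NOT 0))) -> 1
  row 26 [11010]: (((0 OR 0) XOR (1 IMPLIES 1)) IMPLIES ((1 OR NOT 1) IMPLIES (1 OR NOT 1))) -> 1
  row 27 [11011]: (((0 OR 0) XOR (1 IMPLIES 1)) IMPLIES ((1 OR NOT 1) IMPLIES (1 OR NOT 1))) -> 1
  row 28 [11100]: (((1 OR 1) XOR (1 IMPLIES 1)) IMPLIES ((0 OR NOT 1) IMPLIES (1 OR NOT 0))) -> 1
  row 29 [11101]: (((1 OR 1) XOR (1 IMPLIES 1)) IMPLIES ((0 OR NOT 1) IMPLIES (1 OR NOT 0))) -> 1
  row 30 [11110]: (((1 OR 1) XOR (1 IMPLIES 1)) IMPLIES ((1 OR NOT 1) IMPLIES (1 OR NOT 1))) -> 1
  row 31 [11111]: (((1 OR 1) XOR (1 IMPLIES 1)) IMPLIES ((1 OR NOT 1) IMPLIES (1 OR NOT 1))) -> 1
Full result column, 4 rows per line (a,b,c fixed per line; d,e runs 00..11 left to right):
  rows 0-3 [a,b,c=000]: 1100  = hex C
  rows 4-7 [a,b,c=001]: 1111  = hex F
  rows 8-11 [a,b,c=010]: 1100  = hex C
  rows 12-15 [a,b,c=011]: 1111  = hex F
  rows 16-19 [a,b,c=100]: 1111  = hex F
  rows 20-23 [a,b,c=101]: 1111  = hex F
  rows 24-27 [a,b,c=110]: 1111  = hex F
  rows 28-31 [a,b,c=111]: 1111  = hex F
Output column (row 0 .. row 31) = 11001111110011111111111111111111
Output column grouped in 4s = 1100 1111 1100 1111 1111 1111 1111 1111 = 0xCFCFFFFF
Convert to decimal digit by digit (value = value*16 + digit):
  C -> 12
  12*16 + 15 (F) = 207
  207*16 + 12 (C) = 3324
  3324*16 + 15 (F) = 53199
  53199*16 + 15 (F) = 851199
  851199*16 + 15 (F) = 13619199
  13619199*16 + 15 (F) = 217907199
  217907199*16 + 15 (F) = 3486515199
Decimal = 3486515199

3486515199


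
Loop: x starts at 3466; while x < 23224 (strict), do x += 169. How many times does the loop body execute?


Step 1: x goes from 3466 toward 23224 by 169; the body runs while x<23224, so iterations = ceil((bound-start)/step)
Step 2: Distance=19758
Step 3: ceil(19758/169)=117

117


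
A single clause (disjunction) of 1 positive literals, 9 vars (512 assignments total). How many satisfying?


Step 1: Total=2^9=512
Step 2: Unsat when all 1 false: 2^8=256
Step 3: Sat=512-256=256

256


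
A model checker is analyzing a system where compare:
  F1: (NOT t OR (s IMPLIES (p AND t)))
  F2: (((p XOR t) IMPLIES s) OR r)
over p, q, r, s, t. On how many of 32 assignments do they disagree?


F1 = (NOT t OR (s IMPLIES (p AND t)))
F2 = (((p XOR t) IMPLIES s) OR r)
Evaluate both on each of 32 rows (bits = p,q,r,s,t):
  row 0 [00000]: F1=1 F2=1 -> 0
  row 1 [00001]: F1=1 F2=0 (differ) -> 1
  row 2 [00010]: F1=1 F2=1 -> 0
  row 3 [00011]: F1=0 F2=1 (differ) -> 1
  row 4 [00100]: F1=1 F2=1 -> 0
  row 5 [00101]: F1=1 F2=1 -> 0
  row 6 [00110]: F1=1 F2=1 -> 0
  row 7 [00111]: F1=0 F2=1 (differ) -> 1
  row 8 [01000]: F1=1 F2=1 -> 0
  row 9 [01001]: F1=1 F2=0 (differ) -> 1
  row 10 [01010]: F1=1 F2=1 -> 0
  row 11 [01011]: F1=0 F2=1 (differ) -> 1
  row 12 [01100]: F1=1 F2=1 -> 0
  row 13 [01101]: F1=1 F2=1 -> 0
  row 14 [01110]: F1=1 F2=1 -> 0
  row 15 [01111]: F1=0 F2=1 (differ) -> 1
  row 16 [10000]: F1=1 F2=0 (differ) -> 1
  row 17 [10001]: F1=1 F2=1 -> 0
  row 18 [10010]: F1=1 F2=1 -> 0
  row 19 [10011]: F1=1 F2=1 -> 0
  row 20 [10100]: F1=1 F2=1 -> 0
  row 21 [10101]: F1=1 F2=1 -> 0
  row 22 [10110]: F1=1 F2=1 -> 0
  row 23 [10111]: F1=1 F2=1 -> 0
  row 24 [11000]: F1=1 F2=0 (differ) -> 1
  row 25 [11001]: F1=1 F2=1 -> 0
  row 26 [11010]: F1=1 F2=1 -> 0
  row 27 [11011]: F1=1 F2=1 -> 0
  row 28 [11100]: F1=1 F2=1 -> 0
  row 29 [11101]: F1=1 F2=1 -> 0
  row 30 [11110]: F1=1 F2=1 -> 0
  row 31 [11111]: F1=1 F2=1 -> 0
Full result column, 8 rows per line (p,q fixed per line; r,s,t runs 000..111 left to right):
  rows 0-7 [p,q=00]: 01010001  (ones: 3)
  rows 8-15 [p,q=01]: 01010001  (ones: 3)
  rows 16-23 [p,q=10]: 10000000  (ones: 1)
  rows 24-31 [p,q=11]: 10000000  (ones: 1)
Disagreements = 3+3+1+1 = 8

8


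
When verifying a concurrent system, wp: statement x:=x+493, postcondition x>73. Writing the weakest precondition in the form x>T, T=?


Formula: wp(x:=E, P) = P[E/x] (substitute E for x in postcondition)
Step 1: Postcondition: x>73
Step 2: Substitute x+493 for x: x+493>73
Step 3: Solve for x: x > 73-493 = -420

-420


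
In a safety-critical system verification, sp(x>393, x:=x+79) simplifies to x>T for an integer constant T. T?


Formula: sp(P, x:=E) = exists old_x. (x = E[old_x/x]) AND P[old_x/x] (old_x is the value of x before the assignment; eliminate old_x by solving x = E[old_x/x] for old_x)
Step 1: Precondition P: x>393, i.e. old_x > 393
Step 2: Assignment gives x = old_x + 79, so old_x = x - 79
Step 3: Substitute into P: x - 79 > 393
Step 4: Simplify: x > 393+79 = 472

472


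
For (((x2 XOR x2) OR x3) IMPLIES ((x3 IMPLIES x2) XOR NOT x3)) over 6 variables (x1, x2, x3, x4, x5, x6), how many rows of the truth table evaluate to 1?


Formula: (((x2 XOR x2) OR x3) IMPLIES ((x3 IMPLIES x2) XOR NOT x3)) over 6 vars (64 rows)
Evaluate each row (x1, x2, x3, x4, x5, x6 as bits, MSB first):
  row 0 [000000]: (((0 XOR 0) OR 0) IMPLIES ((0 IMPLIES 0) XOR NOT 0)) -> 1
  row 1 [000001]: (((0 XOR 0) OR 0) IMPLIES ((0 IMPLIES 0) XOR NOT 0)) -> 1
  row 2 [000010]: (((0 XOR 0) OR 0) IMPLIES ((0 IMPLIES 0) XOR NOT 0)) -> 1
  row 3 [000011]: (((0 XOR 0) OR 0) IMPLIES ((0 IMPLIES 0) XOR NOT 0)) -> 1
  row 4 [000100]: (((0 XOR 0) OR 0) IMPLIES ((0 IMPLIES 0) XOR NOT 0)) -> 1
  (every remaining row is evaluated the same way; all 64 results are listed next)
Full result column, 8 rows per line (x1,x2,x3 fixed per line; x4,x5,x6 runs 000..111 left to right):
  rows 0-7 [x1,x2,x3=000]: 11111111  (ones: 8)
  rows 8-15 [x1,x2,x3=001]: 00000000  (ones: 0)
  rows 16-23 [x1,x2,x3=010]: 11111111  (ones: 8)
  rows 24-31 [x1,x2,x3=011]: 11111111  (ones: 8)
  rows 32-39 [x1,x2,x3=100]: 11111111  (ones: 8)
  rows 40-47 [x1,x2,x3=101]: 00000000  (ones: 0)
  rows 48-55 [x1,x2,x3=110]: 11111111  (ones: 8)
  rows 56-63 [x1,x2,x3=111]: 11111111  (ones: 8)
Count of 1-rows = 8+0+8+8+8+0+8+8 = 48

48


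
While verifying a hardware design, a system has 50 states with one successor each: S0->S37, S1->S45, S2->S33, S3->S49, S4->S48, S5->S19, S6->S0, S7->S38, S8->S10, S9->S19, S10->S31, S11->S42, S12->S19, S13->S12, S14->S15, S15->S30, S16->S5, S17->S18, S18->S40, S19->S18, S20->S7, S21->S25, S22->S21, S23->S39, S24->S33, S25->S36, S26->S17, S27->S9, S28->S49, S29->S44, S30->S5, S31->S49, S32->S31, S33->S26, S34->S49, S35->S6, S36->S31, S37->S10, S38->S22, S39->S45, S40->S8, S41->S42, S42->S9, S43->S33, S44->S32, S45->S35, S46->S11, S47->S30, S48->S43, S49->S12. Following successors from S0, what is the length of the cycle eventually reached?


Trace from S0 until a state repeats:
  S0 -> S37 -> S10 -> S31 -> S49 -> S12 -> S19 -> S18 -> S40 -> S8 -> S10
S10 first seen at step 2, revisited at step 10.
Cycle length = 10 - 2 = 8

8


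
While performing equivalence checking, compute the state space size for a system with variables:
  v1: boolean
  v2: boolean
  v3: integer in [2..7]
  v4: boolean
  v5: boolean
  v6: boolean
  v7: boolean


State space = product of domain sizes of all variables.
Domain sizes:
  v1 (boolean): 2
  v2 (boolean): 2
  v3 (integer in [2..7]): 6
  v4 (boolean): 2
  v5 (boolean): 2
  v6 (boolean): 2
  v7 (boolean): 2
Product = 2 * 2 * 6 * 2 * 2 * 2 * 2 = 384

384


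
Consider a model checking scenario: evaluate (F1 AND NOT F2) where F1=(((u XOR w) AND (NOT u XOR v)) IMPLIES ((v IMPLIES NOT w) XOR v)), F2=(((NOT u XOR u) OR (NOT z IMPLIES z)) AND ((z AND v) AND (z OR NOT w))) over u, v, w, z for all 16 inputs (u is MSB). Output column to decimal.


F1 = (((u XOR w) AND (NOT u XOR v)) IMPLIES ((v IMPLIES NOT w) XOR v))
F2 = (((NOT u XOR u) OR (NOT z IMPLIES z)) AND ((z AND v) AND (z OR NOT w)))
Counterexample to F1=>F2 is where F1=1 and F2=0.
Evaluate each row (bits = u,v,w,z, MSB first):
  row 0 [0000]: F1=1 F2=0 -> F1&~F2 -> 1
  row 1 [0001]: F1=1 F2=0 -> F1&~F2 -> 1
  row 2 [0010]: F1=1 F2=0 -> F1&~F2 -> 1
  row 3 [0011]: F1=1 F2=0 -> F1&~F2 -> 1
  row 4 [0100]: F1=1 F2=0 -> F1&~F2 -> 1
  row 5 [0101]: F1=1 F2=1 -> F1&~F2 -> 0
  row 6 [0110]: F1=1 F2=0 -> F1&~F2 -> 1
  row 7 [0111]: F1=1 F2=1 -> F1&~F2 -> 0
  row 8 [1000]: F1=1 F2=0 -> F1&~F2 -> 1
  row 9 [1001]: F1=1 F2=0 -> F1&~F2 -> 1
  row 10 [1010]: F1=1 F2=0 -> F1&~F2 -> 1
  row 11 [1011]: F1=1 F2=0 -> F1&~F2 -> 1
  row 12 [1100]: F1=0 F2=0 -> F1&~F2 -> 0
  row 13 [1101]: F1=0 F2=1 -> F1&~F2 -> 0
  row 14 [1110]: F1=1 F2=0 -> F1&~F2 -> 1
  row 15 [1111]: F1=1 F2=1 -> F1&~F2 -> 0
Full result column, 4 rows per line (u,v fixed per line; w,z runs 00..11 left to right):
  rows 0-3 [u,v=00]: 1111  = hex F
  rows 4-7 [u,v=01]: 1010  = hex A
  rows 8-11 [u,v=10]: 1111  = hex F
  rows 12-15 [u,v=11]: 0010  = hex 2
Counterexample vector (row 0 .. row 15) = 1111101011110010
Output column grouped in 4s = 1111 1010 1111 0010 = 0xFAF2
Convert to decimal digit by digit (value = value*16 + digit):
  F -> 15
  15*16 + 10 (A) = 250
  250*16 + 15 (F) = 4015
  4015*16 + 2 = 64242
Decimal = 64242

64242


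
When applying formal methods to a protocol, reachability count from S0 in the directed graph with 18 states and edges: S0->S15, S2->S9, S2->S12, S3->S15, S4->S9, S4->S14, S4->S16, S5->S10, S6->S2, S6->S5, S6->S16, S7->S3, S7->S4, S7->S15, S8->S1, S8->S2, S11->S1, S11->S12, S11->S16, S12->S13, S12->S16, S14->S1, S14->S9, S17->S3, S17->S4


BFS from S0:
  layer 0: {S0}
  layer 1: {S15}
Reachable set: {S0, S15}
Count = 2

2


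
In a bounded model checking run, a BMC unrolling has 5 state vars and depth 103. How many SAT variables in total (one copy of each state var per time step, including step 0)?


BMC unrolls to depth k, creating one copy of each state var for steps 0..k.
Step count = 103 + 1 = 104 (steps 0 through 103)
Vars per step = 5
Total = 5 * 104 = 520

520


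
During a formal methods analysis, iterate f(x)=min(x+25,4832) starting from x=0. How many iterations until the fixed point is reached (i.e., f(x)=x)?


Step 1: x=0, cap=4832, increment=25
Step 2: x grows by 25 each step until capped at 4832; fixed point is x=4832
Step 3: iterations = ceil(4832/25) = 194

194


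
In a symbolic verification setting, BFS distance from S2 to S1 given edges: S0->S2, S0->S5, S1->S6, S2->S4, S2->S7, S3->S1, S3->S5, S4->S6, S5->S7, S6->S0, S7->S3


BFS layer-by-layer from S2:
  dist 0: {S2}
  dist 1: {S4, S7}
  dist 2: {S3, S6}
  dist 3: {S0, S1, S5}
  -> S1 reached at distance 3
Shortest path length = 3

3


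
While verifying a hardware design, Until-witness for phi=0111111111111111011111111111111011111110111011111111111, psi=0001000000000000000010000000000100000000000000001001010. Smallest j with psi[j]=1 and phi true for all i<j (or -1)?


(phi U psi) at 0: need smallest j with psi[j]=1 and phi[i]=1 for all i in [0,j).
Scan from step 0:
  step 0: phi=0 -> phi-prefix broken from here
  step 3: psi=1 but phi already failed -> not a witness
  step 20: psi=1 but phi already failed -> not a witness
  step 31: psi=1 but phi already failed -> not a witness
  step 48: psi=1 but phi already failed -> not a witness
  step 51: psi=1 but phi already failed -> not a witness
  step 53: psi=1 but phi already failed -> not a witness
  end of trace: no witness -> -1
Witness step = -1

-1


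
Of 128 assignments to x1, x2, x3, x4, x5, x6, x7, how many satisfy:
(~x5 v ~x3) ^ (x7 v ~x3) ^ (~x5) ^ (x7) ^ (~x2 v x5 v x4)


CNF with 5 clauses over 7 vars (128 assignments).
An assignment satisfies CNF iff every clause has >=1 true literal.
Check each row (bits = x1,x2,x3,x4,x5,x6,x7; clause T/F shown):
  row 0 [0000000]: clauses=TTTFT -> 0
  row 1 [0000001]: clauses=TTTTT -> 1
  row 2 [0000010]: clauses=TTTFT -> 0
  row 3 [0000011]: clauses=TTTTT -> 1
  row 4 [0000100]: clauses=TTFFT -> 0
  (every remaining row is evaluated the same way; all 128 results are listed next)
Full result column, 8 rows per line (x1,x2,x3,x4 fixed per line; x5,x6,x7 runs 000..111 left to right):
  rows 0-7 [x1,x2,x3,x4=0000]: 01010000  (ones: 2)
  rows 8-15 [x1,x2,x3,x4=0001]: 01010000  (ones: 2)
  rows 16-23 [x1,x2,x3,x4=0010]: 01010000  (ones: 2)
  rows 24-31 [x1,x2,x3,x4=0011]: 01010000  (ones: 2)
  rows 32-39 [x1,x2,x3,x4=0100]: 00000000  (ones: 0)
  rows 40-47 [x1,x2,x3,x4=0101]: 01010000  (ones: 2)
  rows 48-55 [x1,x2,x3,x4=0110]: 00000000  (ones: 0)
  rows 56-63 [x1,x2,x3,x4=0111]: 01010000  (ones: 2)
  rows 64-71 [x1,x2,x3,x4=1000]: 01010000  (ones: 2)
  rows 72-79 [x1,x2,x3,x4=1001]: 01010000  (ones: 2)
  rows 80-87 [x1,x2,x3,x4=1010]: 01010000  (ones: 2)
  rows 88-95 [x1,x2,x3,x4=1011]: 01010000  (ones: 2)
  rows 96-103 [x1,x2,x3,x4=1100]: 00000000  (ones: 0)
  rows 104-111 [x1,x2,x3,x4=1101]: 01010000  (ones: 2)
  rows 112-119 [x1,x2,x3,x4=1110]: 00000000  (ones: 0)
  rows 120-127 [x1,x2,x3,x4=1111]: 01010000  (ones: 2)
Satisfying assignments = 2+2+2+2+0+2+0+2+2+2+2+2+0+2+0+2 = 24

24


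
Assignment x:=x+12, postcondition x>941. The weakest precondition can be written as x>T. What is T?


Formula: wp(x:=E, P) = P[E/x] (substitute E for x in postcondition)
Step 1: Postcondition: x>941
Step 2: Substitute x+12 for x: x+12>941
Step 3: Solve for x: x > 941-12 = 929

929


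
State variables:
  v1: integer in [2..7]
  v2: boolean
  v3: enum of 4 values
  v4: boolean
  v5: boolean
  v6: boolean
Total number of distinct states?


State space = product of domain sizes of all variables.
Domain sizes:
  v1 (integer in [2..7]): 6
  v2 (boolean): 2
  v3 (enum of 4 values): 4
  v4 (boolean): 2
  v5 (boolean): 2
  v6 (boolean): 2
Product = 6 * 2 * 4 * 2 * 2 * 2 = 384

384


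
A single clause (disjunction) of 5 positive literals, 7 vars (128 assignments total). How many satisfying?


Step 1: Total=2^7=128
Step 2: Unsat when all 5 false: 2^2=4
Step 3: Sat=128-4=124

124


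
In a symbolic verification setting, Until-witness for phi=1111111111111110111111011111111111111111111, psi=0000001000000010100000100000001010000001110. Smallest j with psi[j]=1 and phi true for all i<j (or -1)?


(phi U psi) at 0: need smallest j with psi[j]=1 and phi[i]=1 for all i in [0,j).
Scan from step 0:
  step 0: phi=1, psi=0 -> continue
  step 1: phi=1, psi=0 -> continue
  step 2: phi=1, psi=0 -> continue
  step 3: phi=1, psi=0 -> continue
  step 6: psi=1 and phi held for [0,6) -> witness found
Witness step = 6

6


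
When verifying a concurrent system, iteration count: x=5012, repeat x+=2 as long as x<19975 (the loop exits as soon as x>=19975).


Step 1: x goes from 5012 toward 19975 by 2; the body runs while x<19975, so iterations = ceil((bound-start)/step)
Step 2: Distance=14963
Step 3: ceil(14963/2)=7482

7482


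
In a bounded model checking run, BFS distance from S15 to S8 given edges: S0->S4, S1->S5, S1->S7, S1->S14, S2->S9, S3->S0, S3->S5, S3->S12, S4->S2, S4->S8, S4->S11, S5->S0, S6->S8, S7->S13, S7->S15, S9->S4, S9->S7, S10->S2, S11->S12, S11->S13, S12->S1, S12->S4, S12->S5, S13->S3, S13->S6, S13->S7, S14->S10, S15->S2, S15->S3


BFS layer-by-layer from S15:
  dist 0: {S15}
  dist 1: {S2, S3}
  dist 2: {S0, S5, S9, S12}
  dist 3: {S1, S4, S7}
  dist 4: {S8, S11, S13, S14}
  -> S8 reached at distance 4
Shortest path length = 4

4


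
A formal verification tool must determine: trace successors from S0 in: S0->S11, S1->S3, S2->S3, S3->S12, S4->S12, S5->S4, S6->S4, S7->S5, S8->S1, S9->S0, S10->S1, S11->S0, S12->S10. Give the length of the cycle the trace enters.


Trace from S0 until a state repeats:
  S0 -> S11 -> S0
S0 first seen at step 0, revisited at step 2.
Cycle length = 2 - 0 = 2

2


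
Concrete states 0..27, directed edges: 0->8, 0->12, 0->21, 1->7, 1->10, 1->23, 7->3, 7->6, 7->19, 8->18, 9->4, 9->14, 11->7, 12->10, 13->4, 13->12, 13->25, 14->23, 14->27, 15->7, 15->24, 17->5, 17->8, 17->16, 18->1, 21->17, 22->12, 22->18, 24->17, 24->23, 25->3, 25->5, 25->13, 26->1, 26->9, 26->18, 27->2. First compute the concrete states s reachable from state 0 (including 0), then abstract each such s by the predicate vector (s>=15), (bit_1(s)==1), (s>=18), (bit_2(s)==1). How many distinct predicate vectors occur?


BFS from 0:
Concrete reachable: {0, 1, 3, 5, 6, 7, 8, 10, 12, 16, 17, 18, 19, 21, 23}
Abstract via predicates (s>=15), (bit_1(s)==1), (s>=18), (bit_2(s)==1):
  (0,0,0,0) <- {0, 1, 8}
  (0,0,0,1) <- {5, 12}
  (0,1,0,0) <- {3, 10}
  (0,1,0,1) <- {6, 7}
  (1,0,0,0) <- {16, 17}
  (1,0,1,1) <- {21}
  (1,1,1,0) <- {18, 19}
  (1,1,1,1) <- {23}
Distinct abstract states = 8

8


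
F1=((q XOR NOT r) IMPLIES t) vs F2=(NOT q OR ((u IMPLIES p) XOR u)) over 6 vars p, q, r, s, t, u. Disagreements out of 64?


F1 = ((q XOR NOT r) IMPLIES t)
F2 = (NOT q OR ((u IMPLIES p) XOR u))
Evaluate both on each of 64 rows (bits = p,q,r,s,t,u):
  row 0 [000000]: F1=0 F2=1 (differ) -> 1
  row 1 [000001]: F1=0 F2=1 (differ) -> 1
  row 2 [000010]: F1=1 F2=1 -> 0
  row 3 [000011]: F1=1 F2=1 -> 0
  row 4 [000100]: F1=0 F2=1 (differ) -> 1
  (every remaining row is evaluated the same way; all 64 results are listed next)
Full result column, 8 rows per line (p,q,r fixed per line; s,t,u runs 000..111 left to right):
  rows 0-7 [p,q,r=000]: 11001100  (ones: 4)
  rows 8-15 [p,q,r=001]: 00000000  (ones: 0)
  rows 16-23 [p,q,r=010]: 00000000  (ones: 0)
  rows 24-31 [p,q,r=011]: 11001100  (ones: 4)
  rows 32-39 [p,q,r=100]: 11001100  (ones: 4)
  rows 40-47 [p,q,r=101]: 00000000  (ones: 0)
  rows 48-55 [p,q,r=110]: 01010101  (ones: 4)
  rows 56-63 [p,q,r=111]: 10011001  (ones: 4)
Disagreements = 4+0+0+4+4+0+4+4 = 20

20


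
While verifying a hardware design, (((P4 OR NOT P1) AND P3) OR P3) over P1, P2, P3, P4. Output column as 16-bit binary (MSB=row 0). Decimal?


Formula: (((P4 OR NOT P1) AND P3) OR P3) over P1, P2, P3, P4 (16 rows)
Evaluate each row (bits = P1,P2,P3,P4, MSB first):
  row 0 [0000]: (((0 OR NOT 0) AND 0) OR 0) -> 0
  row 1 [0001]: (((1 OR NOT 0) AND 0) OR 0) -> 0
  row 2 [0010]: (((0 OR NOT 0) AND 1) OR 1) -> 1
  row 3 [0011]: (((1 OR NOT 0) AND 1) OR 1) -> 1
  row 4 [0100]: (((0 OR NOT 0) AND 0) OR 0) -> 0
  row 5 [0101]: (((1 OR NOT 0) AND 0) OR 0) -> 0
  row 6 [0110]: (((0 OR NOT 0) AND 1) OR 1) -> 1
  row 7 [0111]: (((1 OR NOT 0) AND 1) OR 1) -> 1
  row 8 [1000]: (((0 OR NOT 1) AND 0) OR 0) -> 0
  row 9 [1001]: (((1 OR NOT 1) AND 0) OR 0) -> 0
  row 10 [1010]: (((0 OR NOT 1) AND 1) OR 1) -> 1
  row 11 [1011]: (((1 OR NOT 1) AND 1) OR 1) -> 1
  row 12 [1100]: (((0 OR NOT 1) AND 0) OR 0) -> 0
  row 13 [1101]: (((1 OR NOT 1) AND 0) OR 0) -> 0
  row 14 [1110]: (((0 OR NOT 1) AND 1) OR 1) -> 1
  row 15 [1111]: (((1 OR NOT 1) AND 1) OR 1) -> 1
Full result column, 4 rows per line (P1,P2 fixed per line; P3,P4 runs 00..11 left to right):
  rows 0-3 [P1,P2=00]: 0011  = hex 3
  rows 4-7 [P1,P2=01]: 0011  = hex 3
  rows 8-11 [P1,P2=10]: 0011  = hex 3
  rows 12-15 [P1,P2=11]: 0011  = hex 3
Output column (row 0 .. row 15) = 0011001100110011
Output column grouped in 4s = 0011 0011 0011 0011 = 0x3333
Convert to decimal digit by digit (value = value*16 + digit):
  3 -> 3
  3*16 + 3 = 51
  51*16 + 3 = 819
  819*16 + 3 = 13107
Decimal = 13107

13107


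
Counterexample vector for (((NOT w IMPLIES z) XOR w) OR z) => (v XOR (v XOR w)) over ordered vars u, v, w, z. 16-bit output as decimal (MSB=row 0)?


F1 = (((NOT w IMPLIES z) XOR w) OR z)
F2 = (v XOR (v XOR w))
Counterexample to F1=>F2 is where F1=1 and F2=0.
Evaluate each row (bits = u,v,w,z, MSB first):
  row 0 [0000]: F1=0 F2=0 -> F1&~F2 -> 0
  row 1 [0001]: F1=1 F2=0 -> F1&~F2 -> 1
  row 2 [0010]: F1=0 F2=1 -> F1&~F2 -> 0
  row 3 [0011]: F1=1 F2=1 -> F1&~F2 -> 0
  row 4 [0100]: F1=0 F2=0 -> F1&~F2 -> 0
  row 5 [0101]: F1=1 F2=0 -> F1&~F2 -> 1
  row 6 [0110]: F1=0 F2=1 -> F1&~F2 -> 0
  row 7 [0111]: F1=1 F2=1 -> F1&~F2 -> 0
  row 8 [1000]: F1=0 F2=0 -> F1&~F2 -> 0
  row 9 [1001]: F1=1 F2=0 -> F1&~F2 -> 1
  row 10 [1010]: F1=0 F2=1 -> F1&~F2 -> 0
  row 11 [1011]: F1=1 F2=1 -> F1&~F2 -> 0
  row 12 [1100]: F1=0 F2=0 -> F1&~F2 -> 0
  row 13 [1101]: F1=1 F2=0 -> F1&~F2 -> 1
  row 14 [1110]: F1=0 F2=1 -> F1&~F2 -> 0
  row 15 [1111]: F1=1 F2=1 -> F1&~F2 -> 0
Full result column, 4 rows per line (u,v fixed per line; w,z runs 00..11 left to right):
  rows 0-3 [u,v=00]: 0100  = hex 4
  rows 4-7 [u,v=01]: 0100  = hex 4
  rows 8-11 [u,v=10]: 0100  = hex 4
  rows 12-15 [u,v=11]: 0100  = hex 4
Counterexample vector (row 0 .. row 15) = 0100010001000100
Output column grouped in 4s = 0100 0100 0100 0100 = 0x4444
Convert to decimal digit by digit (value = value*16 + digit):
  4 -> 4
  4*16 + 4 = 68
  68*16 + 4 = 1092
  1092*16 + 4 = 17476
Decimal = 17476

17476


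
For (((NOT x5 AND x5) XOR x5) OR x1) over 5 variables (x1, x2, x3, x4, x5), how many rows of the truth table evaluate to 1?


Formula: (((NOT x5 AND x5) XOR x5) OR x1) over 5 vars (32 rows)
Evaluate each row (x1, x2, x3, x4, x5 as bits, MSB first):
  row 0 [00000]: (((NOT 0 AND 0) XOR 0) OR 0) -> 0
  row 1 [00001]: (((NOT 1 AND 1) XOR 1) OR 0) -> 1
  row 2 [00010]: (((NOT 0 AND 0) XOR 0) OR 0) -> 0
  row 3 [00011]: (((NOT 1 AND 1) XOR 1) OR 0) -> 1
  row 4 [00100]: (((NOT 0 AND 0) XOR 0) OR 0) -> 0
  row 5 [00101]: (((NOT 1 AND 1) XOR 1) OR 0) -> 1
  row 6 [00110]: (((NOT 0 AND 0) XOR 0) OR 0) -> 0
  row 7 [00111]: (((NOT 1 AND 1) XOR 1) OR 0) -> 1
  row 8 [01000]: (((NOT 0 AND 0) XOR 0) OR 0) -> 0
  row 9 [01001]: (((NOT 1 AND 1) XOR 1) OR 0) -> 1
  row 10 [01010]: (((NOT 0 AND 0) XOR 0) OR 0) -> 0
  row 11 [01011]: (((NOT 1 AND 1) XOR 1) OR 0) -> 1
  row 12 [01100]: (((NOT 0 AND 0) XOR 0) OR 0) -> 0
  row 13 [01101]: (((NOT 1 AND 1) XOR 1) OR 0) -> 1
  row 14 [01110]: (((NOT 0 AND 0) XOR 0) OR 0) -> 0
  row 15 [01111]: (((NOT 1 AND 1) XOR 1) OR 0) -> 1
  row 16 [10000]: (((NOT 0 AND 0) XOR 0) OR 1) -> 1
  row 17 [10001]: (((NOT 1 AND 1) XOR 1) OR 1) -> 1
  row 18 [10010]: (((NOT 0 AND 0) XOR 0) OR 1) -> 1
  row 19 [10011]: (((NOT 1 AND 1) XOR 1) OR 1) -> 1
  row 20 [10100]: (((NOT 0 AND 0) XOR 0) OR 1) -> 1
  row 21 [10101]: (((NOT 1 AND 1) XOR 1) OR 1) -> 1
  row 22 [10110]: (((NOT 0 AND 0) XOR 0) OR 1) -> 1
  row 23 [10111]: (((NOT 1 AND 1) XOR 1) OR 1) -> 1
  row 24 [11000]: (((NOT 0 AND 0) XOR 0) OR 1) -> 1
  row 25 [11001]: (((NOT 1 AND 1) XOR 1) OR 1) -> 1
  row 26 [11010]: (((NOT 0 AND 0) XOR 0) OR 1) -> 1
  row 27 [11011]: (((NOT 1 AND 1) XOR 1) OR 1) -> 1
  row 28 [11100]: (((NOT 0 AND 0) XOR 0) OR 1) -> 1
  row 29 [11101]: (((NOT 1 AND 1) XOR 1) OR 1) -> 1
  row 30 [11110]: (((NOT 0 AND 0) XOR 0) OR 1) -> 1
  row 31 [11111]: (((NOT 1 AND 1) XOR 1) OR 1) -> 1
Full result column, 8 rows per line (x1,x2 fixed per line; x3,x4,x5 runs 000..111 left to right):
  rows 0-7 [x1,x2=00]: 01010101  (ones: 4)
  rows 8-15 [x1,x2=01]: 01010101  (ones: 4)
  rows 16-23 [x1,x2=10]: 11111111  (ones: 8)
  rows 24-31 [x1,x2=11]: 11111111  (ones: 8)
Count of 1-rows = 4+4+8+8 = 24

24


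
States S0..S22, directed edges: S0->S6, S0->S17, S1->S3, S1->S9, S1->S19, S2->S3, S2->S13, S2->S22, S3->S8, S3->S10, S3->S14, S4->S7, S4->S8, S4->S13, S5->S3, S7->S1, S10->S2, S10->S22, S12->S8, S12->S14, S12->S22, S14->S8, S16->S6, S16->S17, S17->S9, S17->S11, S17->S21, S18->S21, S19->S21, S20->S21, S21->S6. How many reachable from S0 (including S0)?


BFS from S0:
  layer 0: {S0}
  layer 1: {S6, S17}
  layer 2: {S9, S11, S21}
Reachable set: {S0, S6, S9, S11, S17, S21}
Count = 6

6


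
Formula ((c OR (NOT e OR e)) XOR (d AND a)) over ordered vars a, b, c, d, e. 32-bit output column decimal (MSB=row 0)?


Formula: ((c OR (NOT e OR e)) XOR (d AND a)) over a, b, c, d, e (32 rows)
Evaluate each row (bits = a,b,c,d,e, MSB first):
  row 0 [00000]: ((0 OR (NOT 0 OR 0)) XOR (0 AND 0)) -> 1
  row 1 [00001]: ((0 OR (NOT 1 OR 1)) XOR (0 AND 0)) -> 1
  row 2 [00010]: ((0 OR (NOT 0 OR 0)) XOR (1 AND 0)) -> 1
  row 3 [00011]: ((0 OR (NOT 1 OR 1)) XOR (1 AND 0)) -> 1
  row 4 [00100]: ((1 OR (NOT 0 OR 0)) XOR (0 AND 0)) -> 1
  row 5 [00101]: ((1 OR (NOT 1 OR 1)) XOR (0 AND 0)) -> 1
  row 6 [00110]: ((1 OR (NOT 0 OR 0)) XOR (1 AND 0)) -> 1
  row 7 [00111]: ((1 OR (NOT 1 OR 1)) XOR (1 AND 0)) -> 1
  row 8 [01000]: ((0 OR (NOT 0 OR 0)) XOR (0 AND 0)) -> 1
  row 9 [01001]: ((0 OR (NOT 1 OR 1)) XOR (0 AND 0)) -> 1
  row 10 [01010]: ((0 OR (NOT 0 OR 0)) XOR (1 AND 0)) -> 1
  row 11 [01011]: ((0 OR (NOT 1 OR 1)) XOR (1 AND 0)) -> 1
  row 12 [01100]: ((1 OR (NOT 0 OR 0)) XOR (0 AND 0)) -> 1
  row 13 [01101]: ((1 OR (NOT 1 OR 1)) XOR (0 AND 0)) -> 1
  row 14 [01110]: ((1 OR (NOT 0 OR 0)) XOR (1 AND 0)) -> 1
  row 15 [01111]: ((1 OR (NOT 1 OR 1)) XOR (1 AND 0)) -> 1
  row 16 [10000]: ((0 OR (NOT 0 OR 0)) XOR (0 AND 1)) -> 1
  row 17 [10001]: ((0 OR (NOT 1 OR 1)) XOR (0 AND 1)) -> 1
  row 18 [10010]: ((0 OR (NOT 0 OR 0)) XOR (1 AND 1)) -> 0
  row 19 [10011]: ((0 OR (NOT 1 OR 1)) XOR (1 AND 1)) -> 0
  row 20 [10100]: ((1 OR (NOT 0 OR 0)) XOR (0 AND 1)) -> 1
  row 21 [10101]: ((1 OR (NOT 1 OR 1)) XOR (0 AND 1)) -> 1
  row 22 [10110]: ((1 OR (NOT 0 OR 0)) XOR (1 AND 1)) -> 0
  row 23 [10111]: ((1 OR (NOT 1 OR 1)) XOR (1 AND 1)) -> 0
  row 24 [11000]: ((0 OR (NOT 0 OR 0)) XOR (0 AND 1)) -> 1
  row 25 [11001]: ((0 OR (NOT 1 OR 1)) XOR (0 AND 1)) -> 1
  row 26 [11010]: ((0 OR (NOT 0 OR 0)) XOR (1 AND 1)) -> 0
  row 27 [11011]: ((0 OR (NOT 1 OR 1)) XOR (1 AND 1)) -> 0
  row 28 [11100]: ((1 OR (NOT 0 OR 0)) XOR (0 AND 1)) -> 1
  row 29 [11101]: ((1 OR (NOT 1 OR 1)) XOR (0 AND 1)) -> 1
  row 30 [11110]: ((1 OR (NOT 0 OR 0)) XOR (1 AND 1)) -> 0
  row 31 [11111]: ((1 OR (NOT 1 OR 1)) XOR (1 AND 1)) -> 0
Full result column, 4 rows per line (a,b,c fixed per line; d,e runs 00..11 left to right):
  rows 0-3 [a,b,c=000]: 1111  = hex F
  rows 4-7 [a,b,c=001]: 1111  = hex F
  rows 8-11 [a,b,c=010]: 1111  = hex F
  rows 12-15 [a,b,c=011]: 1111  = hex F
  rows 16-19 [a,b,c=100]: 1100  = hex C
  rows 20-23 [a,b,c=101]: 1100  = hex C
  rows 24-27 [a,b,c=110]: 1100  = hex C
  rows 28-31 [a,b,c=111]: 1100  = hex C
Output column (row 0 .. row 31) = 11111111111111111100110011001100
Output column grouped in 4s = 1111 1111 1111 1111 1100 1100 1100 1100 = 0xFFFFCCCC
Convert to decimal digit by digit (value = value*16 + digit):
  F -> 15
  15*16 + 15 (F) = 255
  255*16 + 15 (F) = 4095
  4095*16 + 15 (F) = 65535
  65535*16 + 12 (C) = 1048572
  1048572*16 + 12 (C) = 16777164
  16777164*16 + 12 (C) = 268434636
  268434636*16 + 12 (C) = 4294954188
Decimal = 4294954188

4294954188


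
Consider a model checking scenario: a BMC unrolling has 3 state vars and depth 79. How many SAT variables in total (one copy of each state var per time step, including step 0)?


BMC unrolls to depth k, creating one copy of each state var for steps 0..k.
Step count = 79 + 1 = 80 (steps 0 through 79)
Vars per step = 3
Total = 3 * 80 = 240

240


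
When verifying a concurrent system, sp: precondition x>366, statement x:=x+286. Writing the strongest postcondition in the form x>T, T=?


Formula: sp(P, x:=E) = exists old_x. (x = E[old_x/x]) AND P[old_x/x] (old_x is the value of x before the assignment; eliminate old_x by solving x = E[old_x/x] for old_x)
Step 1: Precondition P: x>366, i.e. old_x > 366
Step 2: Assignment gives x = old_x + 286, so old_x = x - 286
Step 3: Substitute into P: x - 286 > 366
Step 4: Simplify: x > 366+286 = 652

652


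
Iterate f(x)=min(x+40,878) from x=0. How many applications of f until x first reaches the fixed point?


Step 1: x=0, cap=878, increment=40
Step 2: x grows by 40 each step until capped at 878; fixed point is x=878
Step 3: iterations = ceil(878/40) = 22

22


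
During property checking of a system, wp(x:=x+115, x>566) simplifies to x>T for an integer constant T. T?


Formula: wp(x:=E, P) = P[E/x] (substitute E for x in postcondition)
Step 1: Postcondition: x>566
Step 2: Substitute x+115 for x: x+115>566
Step 3: Solve for x: x > 566-115 = 451

451


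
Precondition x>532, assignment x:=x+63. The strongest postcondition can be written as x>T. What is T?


Formula: sp(P, x:=E) = exists old_x. (x = E[old_x/x]) AND P[old_x/x] (old_x is the value of x before the assignment; eliminate old_x by solving x = E[old_x/x] for old_x)
Step 1: Precondition P: x>532, i.e. old_x > 532
Step 2: Assignment gives x = old_x + 63, so old_x = x - 63
Step 3: Substitute into P: x - 63 > 532
Step 4: Simplify: x > 532+63 = 595

595


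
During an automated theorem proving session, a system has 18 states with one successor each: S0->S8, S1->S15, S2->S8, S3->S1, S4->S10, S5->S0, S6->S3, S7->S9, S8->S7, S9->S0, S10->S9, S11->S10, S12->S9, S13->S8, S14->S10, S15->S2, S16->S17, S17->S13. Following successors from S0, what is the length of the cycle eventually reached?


Trace from S0 until a state repeats:
  S0 -> S8 -> S7 -> S9 -> S0
S0 first seen at step 0, revisited at step 4.
Cycle length = 4 - 0 = 4

4


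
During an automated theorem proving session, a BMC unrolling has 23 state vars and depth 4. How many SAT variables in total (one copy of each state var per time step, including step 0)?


BMC unrolls to depth k, creating one copy of each state var for steps 0..k.
Step count = 4 + 1 = 5 (steps 0 through 4)
Vars per step = 23
Total = 23 * 5 = 115

115


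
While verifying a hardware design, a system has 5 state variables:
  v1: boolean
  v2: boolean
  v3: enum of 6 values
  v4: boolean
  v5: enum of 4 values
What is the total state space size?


State space = product of domain sizes of all variables.
Domain sizes:
  v1 (boolean): 2
  v2 (boolean): 2
  v3 (enum of 6 values): 6
  v4 (boolean): 2
  v5 (enum of 4 values): 4
Product = 2 * 2 * 6 * 2 * 4 = 192

192


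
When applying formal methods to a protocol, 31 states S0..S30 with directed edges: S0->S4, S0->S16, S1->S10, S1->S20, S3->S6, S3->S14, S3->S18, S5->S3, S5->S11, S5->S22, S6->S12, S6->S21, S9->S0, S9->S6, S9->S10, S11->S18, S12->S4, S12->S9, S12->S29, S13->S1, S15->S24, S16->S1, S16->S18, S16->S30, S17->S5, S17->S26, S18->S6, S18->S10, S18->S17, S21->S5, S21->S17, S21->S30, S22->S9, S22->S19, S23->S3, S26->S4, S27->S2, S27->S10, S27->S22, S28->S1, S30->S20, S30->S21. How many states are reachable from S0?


BFS from S0:
  layer 0: {S0}
  layer 1: {S4, S16}
  layer 2: {S1, S18, S30}
  layer 3: {S6, S10, S17, S20, S21}
  layer 4: {S5, S12, S26}
  layer 5: {S3, S9, S11, S22, S29}
  layer 6: {S14, S19}
Reachable set: {S0, S1, S3, S4, S5, S6, S9, S10, S11, S12, S14, S16, S17, S18, S19, S20, S21, S22, S26, S29, S30}
Count = 21

21


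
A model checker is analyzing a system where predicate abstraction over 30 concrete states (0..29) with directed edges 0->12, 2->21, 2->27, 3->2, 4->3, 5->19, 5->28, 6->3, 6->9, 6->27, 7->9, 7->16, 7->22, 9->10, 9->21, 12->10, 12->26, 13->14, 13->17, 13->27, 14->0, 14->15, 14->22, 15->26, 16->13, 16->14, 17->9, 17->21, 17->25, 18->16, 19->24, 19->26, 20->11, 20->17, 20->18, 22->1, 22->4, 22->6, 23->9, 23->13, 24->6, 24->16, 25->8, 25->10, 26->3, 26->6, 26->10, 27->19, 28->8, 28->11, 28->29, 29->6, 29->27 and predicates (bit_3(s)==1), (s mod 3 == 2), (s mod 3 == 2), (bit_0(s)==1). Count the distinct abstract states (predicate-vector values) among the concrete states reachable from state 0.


BFS from 0:
Concrete reachable: {0, 1, 2, 3, 4, 6, 8, 9, 10, 12, 13, 14, 15, 16, 17, 19, 21, 22, 24, 25, 26, 27}
Abstract via predicates (bit_3(s)==1), (s mod 3 == 2), (s mod 3 == 2), (bit_0(s)==1):
  (0,0,0,0) <- {0, 4, 6, 16, 22}
  (0,0,0,1) <- {1, 3, 19, 21}
  (0,1,1,0) <- {2}
  (0,1,1,1) <- {17}
  (1,0,0,0) <- {10, 12, 24}
  (1,0,0,1) <- {9, 13, 15, 25, 27}
  (1,1,1,0) <- {8, 14, 26}
Distinct abstract states = 7

7


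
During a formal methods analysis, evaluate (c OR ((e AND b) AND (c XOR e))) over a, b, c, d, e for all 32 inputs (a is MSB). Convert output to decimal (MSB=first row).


Formula: (c OR ((e AND b) AND (c XOR e))) over a, b, c, d, e (32 rows)
Evaluate each row (bits = a,b,c,d,e, MSB first):
  row 0 [00000]: (0 OR ((0 AND 0) AND (0 XOR 0))) -> 0
  row 1 [00001]: (0 OR ((1 AND 0) AND (0 XOR 1))) -> 0
  row 2 [00010]: (0 OR ((0 AND 0) AND (0 XOR 0))) -> 0
  row 3 [00011]: (0 OR ((1 AND 0) AND (0 XOR 1))) -> 0
  row 4 [00100]: (1 OR ((0 AND 0) AND (1 XOR 0))) -> 1
  row 5 [00101]: (1 OR ((1 AND 0) AND (1 XOR 1))) -> 1
  row 6 [00110]: (1 OR ((0 AND 0) AND (1 XOR 0))) -> 1
  row 7 [00111]: (1 OR ((1 AND 0) AND (1 XOR 1))) -> 1
  row 8 [01000]: (0 OR ((0 AND 1) AND (0 XOR 0))) -> 0
  row 9 [01001]: (0 OR ((1 AND 1) AND (0 XOR 1))) -> 1
  row 10 [01010]: (0 OR ((0 AND 1) AND (0 XOR 0))) -> 0
  row 11 [01011]: (0 OR ((1 AND 1) AND (0 XOR 1))) -> 1
  row 12 [01100]: (1 OR ((0 AND 1) AND (1 XOR 0))) -> 1
  row 13 [01101]: (1 OR ((1 AND 1) AND (1 XOR 1))) -> 1
  row 14 [01110]: (1 OR ((0 AND 1) AND (1 XOR 0))) -> 1
  row 15 [01111]: (1 OR ((1 AND 1) AND (1 XOR 1))) -> 1
  row 16 [10000]: (0 OR ((0 AND 0) AND (0 XOR 0))) -> 0
  row 17 [10001]: (0 OR ((1 AND 0) AND (0 XOR 1))) -> 0
  row 18 [10010]: (0 OR ((0 AND 0) AND (0 XOR 0))) -> 0
  row 19 [10011]: (0 OR ((1 AND 0) AND (0 XOR 1))) -> 0
  row 20 [10100]: (1 OR ((0 AND 0) AND (1 XOR 0))) -> 1
  row 21 [10101]: (1 OR ((1 AND 0) AND (1 XOR 1))) -> 1
  row 22 [10110]: (1 OR ((0 AND 0) AND (1 XOR 0))) -> 1
  row 23 [10111]: (1 OR ((1 AND 0) AND (1 XOR 1))) -> 1
  row 24 [11000]: (0 OR ((0 AND 1) AND (0 XOR 0))) -> 0
  row 25 [11001]: (0 OR ((1 AND 1) AND (0 XOR 1))) -> 1
  row 26 [11010]: (0 OR ((0 AND 1) AND (0 XOR 0))) -> 0
  row 27 [11011]: (0 OR ((1 AND 1) AND (0 XOR 1))) -> 1
  row 28 [11100]: (1 OR ((0 AND 1) AND (1 XOR 0))) -> 1
  row 29 [11101]: (1 OR ((1 AND 1) AND (1 XOR 1))) -> 1
  row 30 [11110]: (1 OR ((0 AND 1) AND (1 XOR 0))) -> 1
  row 31 [11111]: (1 OR ((1 AND 1) AND (1 XOR 1))) -> 1
Full result column, 4 rows per line (a,b,c fixed per line; d,e runs 00..11 left to right):
  rows 0-3 [a,b,c=000]: 0000  = hex 0
  rows 4-7 [a,b,c=001]: 1111  = hex F
  rows 8-11 [a,b,c=010]: 0101  = hex 5
  rows 12-15 [a,b,c=011]: 1111  = hex F
  rows 16-19 [a,b,c=100]: 0000  = hex 0
  rows 20-23 [a,b,c=101]: 1111  = hex F
  rows 24-27 [a,b,c=110]: 0101  = hex 5
  rows 28-31 [a,b,c=111]: 1111  = hex F
Output column (row 0 .. row 31) = 00001111010111110000111101011111
Output column grouped in 4s = 0000 1111 0101 1111 0000 1111 0101 1111 = 0x0F5F0F5F
Convert to decimal digit by digit (value = value*16 + digit):
  0 -> 0
  0*16 + 15 (F) = 15
  15*16 + 5 = 245
  245*16 + 15 (F) = 3935
  3935*16 + 0 = 62960
  62960*16 + 15 (F) = 1007375
  1007375*16 + 5 = 16118005
  16118005*16 + 15 (F) = 257888095
Decimal = 257888095

257888095
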